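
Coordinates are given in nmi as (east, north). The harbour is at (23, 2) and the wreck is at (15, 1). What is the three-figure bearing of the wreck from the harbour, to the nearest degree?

263°

Δeast = 15 − 23 = -8.00; Δnorth = 1 − 2 = -1.00.
Bearing = atan2(Δeast, Δnorth) mod 360° = 262.87° ≈ 263°.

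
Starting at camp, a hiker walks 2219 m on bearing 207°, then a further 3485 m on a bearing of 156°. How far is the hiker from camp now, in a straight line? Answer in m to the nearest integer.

5177 m

Leg 1 (207°, 2219 m): east 2219 sin 207° = -1007.40, north 2219 cos 207° = -1977.14
Leg 2 (156°, 3485 m): east 3485 sin 156° = 1417.48, north 3485 cos 156° = -3183.71
Net: 410.07 east, -5160.85 north. Distance = √((410.07)² + (-5160.85)²) = 5177.116 m.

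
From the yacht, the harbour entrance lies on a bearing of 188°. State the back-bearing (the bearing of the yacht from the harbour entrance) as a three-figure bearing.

008°

Back-bearing = 188° − 180° = 008°.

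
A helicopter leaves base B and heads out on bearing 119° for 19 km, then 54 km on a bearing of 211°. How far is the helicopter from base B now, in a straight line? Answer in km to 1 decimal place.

Leg 1 (119°, 19 km): east 19 sin 119° = 16.62, north 19 cos 119° = -9.21
Leg 2 (211°, 54 km): east 54 sin 211° = -27.81, north 54 cos 211° = -46.29
Net: -11.19 east, -55.50 north. Distance = √((-11.19)² + (-55.50)²) = 56.616 km.

56.6 km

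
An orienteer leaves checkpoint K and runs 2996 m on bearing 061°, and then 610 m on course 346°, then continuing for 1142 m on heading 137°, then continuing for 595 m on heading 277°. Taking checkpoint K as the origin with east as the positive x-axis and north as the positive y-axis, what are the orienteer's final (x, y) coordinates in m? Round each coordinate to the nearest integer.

(2661, 1282)

Leg 1 (061°, 2996 m): east 2996 sin 61° = 2620.36, north 2996 cos 61° = 1452.49
Leg 2 (346°, 610 m): east 610 sin 346° = -147.57, north 610 cos 346° = 591.88
Leg 3 (137°, 1142 m): east 1142 sin 137° = 778.84, north 1142 cos 137° = -835.21
Leg 4 (277°, 595 m): east 595 sin 277° = -590.56, north 595 cos 277° = 72.51
Summing: 2661.07 m east, 1281.68 m north → (2661, 1282).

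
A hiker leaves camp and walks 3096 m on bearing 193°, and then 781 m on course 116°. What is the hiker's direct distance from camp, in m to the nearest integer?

3359 m

Leg 1 (193°, 3096 m): east 3096 sin 193° = -696.45, north 3096 cos 193° = -3016.65
Leg 2 (116°, 781 m): east 781 sin 116° = 701.96, north 781 cos 116° = -342.37
Net: 5.51 east, -3359.02 north. Distance = √((5.51)² + (-3359.02)²) = 3359.022 m.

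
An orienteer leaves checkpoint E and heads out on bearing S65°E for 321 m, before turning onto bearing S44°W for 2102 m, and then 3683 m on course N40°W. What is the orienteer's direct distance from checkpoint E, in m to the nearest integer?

3726 m

Leg 1 (S65°E, 321 m): east 321 sin 115° = 290.92, north 321 cos 115° = -135.66
Leg 2 (S44°W, 2102 m): east 2102 sin 224° = -1460.17, north 2102 cos 224° = -1512.05
Leg 3 (N40°W, 3683 m): east 3683 sin 320° = -2367.39, north 3683 cos 320° = 2821.34
Net: -3536.63 east, 1173.63 north. Distance = √((-3536.63)² + (1173.63)²) = 3726.283 m.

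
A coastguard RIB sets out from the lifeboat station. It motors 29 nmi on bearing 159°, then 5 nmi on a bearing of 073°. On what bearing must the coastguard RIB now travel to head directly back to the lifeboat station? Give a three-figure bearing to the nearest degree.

Leg 1 (159°, 29 nmi): east 29 sin 159° = 10.39, north 29 cos 159° = -27.07
Leg 2 (073°, 5 nmi): east 5 sin 73° = 4.78, north 5 cos 73° = 1.46
Net displacement: 15.17 east, -25.61 north. Direction back to start is (-15.17, 25.61): bearing = atan2(-15.17, 25.61) mod 360° = 329.35° ≈ 329°.

329°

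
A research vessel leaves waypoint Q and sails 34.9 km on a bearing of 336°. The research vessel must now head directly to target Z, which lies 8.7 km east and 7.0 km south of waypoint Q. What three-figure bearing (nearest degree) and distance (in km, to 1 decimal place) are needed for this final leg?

Leg 1 (336°, 34.9 km): east 34.9 sin 336° = -14.20, north 34.9 cos 336° = 31.88
Current position: (-14.20, 31.88). Target: (8.7, -7.0). Remaining: Δeast = 22.90, Δnorth = -38.88.
Bearing = atan2(22.90, -38.88) mod 360° = 149.51°; distance = √((22.90)² + (-38.88)²) = 45.123 km.

150°, 45.1 km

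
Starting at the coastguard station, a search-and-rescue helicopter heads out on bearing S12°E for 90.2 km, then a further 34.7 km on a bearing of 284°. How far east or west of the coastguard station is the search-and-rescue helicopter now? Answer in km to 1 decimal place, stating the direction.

14.9 km west

Leg 1 (S12°E, 90.2 km): east 90.2 sin 168° = 18.75, north 90.2 cos 168° = -88.23
Leg 2 (284°, 34.7 km): east 34.7 sin 284° = -33.67, north 34.7 cos 284° = 8.39
Net east component: -14.92 km.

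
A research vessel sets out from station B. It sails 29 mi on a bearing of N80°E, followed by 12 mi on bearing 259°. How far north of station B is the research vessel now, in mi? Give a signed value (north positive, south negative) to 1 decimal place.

2.7 mi

Leg 1 (N80°E, 29 mi): east 29 sin 80° = 28.56, north 29 cos 80° = 5.04
Leg 2 (259°, 12 mi): east 12 sin 259° = -11.78, north 12 cos 259° = -2.29
Net north component: 2.75 mi.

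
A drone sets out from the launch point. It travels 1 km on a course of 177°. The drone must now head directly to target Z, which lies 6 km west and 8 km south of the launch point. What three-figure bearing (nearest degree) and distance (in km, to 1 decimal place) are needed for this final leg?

221°, 9.3 km

Leg 1 (177°, 1 km): east 1 sin 177° = 0.05, north 1 cos 177° = -1.00
Current position: (0.05, -1.00). Target: (-6, -8). Remaining: Δeast = -6.05, Δnorth = -7.00.
Bearing = atan2(-6.05, -7.00) mod 360° = 220.84°; distance = √((-6.05)² + (-7.00)²) = 9.255 km.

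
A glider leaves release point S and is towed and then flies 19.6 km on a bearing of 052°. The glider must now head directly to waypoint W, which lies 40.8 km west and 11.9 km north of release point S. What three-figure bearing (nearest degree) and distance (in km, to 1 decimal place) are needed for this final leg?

Leg 1 (052°, 19.6 km): east 19.6 sin 52° = 15.45, north 19.6 cos 52° = 12.07
Current position: (15.45, 12.07). Target: (-40.8, 11.9). Remaining: Δeast = -56.25, Δnorth = -0.17.
Bearing = atan2(-56.25, -0.17) mod 360° = 269.83°; distance = √((-56.25)² + (-0.17)²) = 56.245 km.

270°, 56.2 km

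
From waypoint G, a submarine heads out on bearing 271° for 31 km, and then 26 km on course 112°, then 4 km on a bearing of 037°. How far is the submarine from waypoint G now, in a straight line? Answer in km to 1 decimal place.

7.5 km

Leg 1 (271°, 31 km): east 31 sin 271° = -31.00, north 31 cos 271° = 0.54
Leg 2 (112°, 26 km): east 26 sin 112° = 24.11, north 26 cos 112° = -9.74
Leg 3 (037°, 4 km): east 4 sin 37° = 2.41, north 4 cos 37° = 3.19
Net: -4.48 east, -6.00 north. Distance = √((-4.48)² + (-6.00)²) = 7.492 km.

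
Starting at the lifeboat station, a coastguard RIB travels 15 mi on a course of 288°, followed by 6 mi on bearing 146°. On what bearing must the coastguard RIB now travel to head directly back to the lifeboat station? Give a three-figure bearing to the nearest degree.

Leg 1 (288°, 15 mi): east 15 sin 288° = -14.27, north 15 cos 288° = 4.64
Leg 2 (146°, 6 mi): east 6 sin 146° = 3.36, north 6 cos 146° = -4.97
Net displacement: -10.91 east, -0.34 north. Direction back to start is (10.91, 0.34): bearing = atan2(10.91, 0.34) mod 360° = 88.22° ≈ 088°.

088°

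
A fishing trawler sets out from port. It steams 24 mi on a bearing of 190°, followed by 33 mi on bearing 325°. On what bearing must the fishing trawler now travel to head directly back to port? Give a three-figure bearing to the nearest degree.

098°

Leg 1 (190°, 24 mi): east 24 sin 190° = -4.17, north 24 cos 190° = -23.64
Leg 2 (325°, 33 mi): east 33 sin 325° = -18.93, north 33 cos 325° = 27.03
Net displacement: -23.10 east, 3.40 north. Direction back to start is (23.10, -3.40): bearing = atan2(23.10, -3.40) mod 360° = 98.37° ≈ 098°.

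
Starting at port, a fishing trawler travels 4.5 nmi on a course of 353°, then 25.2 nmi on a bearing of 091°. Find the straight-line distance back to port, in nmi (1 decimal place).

Leg 1 (353°, 4.5 nmi): east 4.5 sin 353° = -0.55, north 4.5 cos 353° = 4.47
Leg 2 (091°, 25.2 nmi): east 25.2 sin 91° = 25.20, north 25.2 cos 91° = -0.44
Net: 24.65 east, 4.03 north. Distance = √((24.65)² + (4.03)²) = 24.974 nmi.

25.0 nmi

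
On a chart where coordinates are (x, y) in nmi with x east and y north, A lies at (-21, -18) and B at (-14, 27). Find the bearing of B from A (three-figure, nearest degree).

009°

Δeast = -14 − -21 = 7.00; Δnorth = 27 − -18 = 45.00.
Bearing = atan2(Δeast, Δnorth) mod 360° = 8.84° ≈ 009°.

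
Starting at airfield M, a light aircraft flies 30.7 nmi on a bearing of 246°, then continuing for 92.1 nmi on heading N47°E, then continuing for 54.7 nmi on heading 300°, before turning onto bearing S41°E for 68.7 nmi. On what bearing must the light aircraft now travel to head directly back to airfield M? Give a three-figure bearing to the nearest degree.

Leg 1 (246°, 30.7 nmi): east 30.7 sin 246° = -28.05, north 30.7 cos 246° = -12.49
Leg 2 (N47°E, 92.1 nmi): east 92.1 sin 47° = 67.36, north 92.1 cos 47° = 62.81
Leg 3 (300°, 54.7 nmi): east 54.7 sin 300° = -47.37, north 54.7 cos 300° = 27.35
Leg 4 (S41°E, 68.7 nmi): east 68.7 sin 139° = 45.07, north 68.7 cos 139° = -51.85
Net displacement: 37.01 east, 25.83 north. Direction back to start is (-37.01, -25.83): bearing = atan2(-37.01, -25.83) mod 360° = 235.09° ≈ 235°.

235°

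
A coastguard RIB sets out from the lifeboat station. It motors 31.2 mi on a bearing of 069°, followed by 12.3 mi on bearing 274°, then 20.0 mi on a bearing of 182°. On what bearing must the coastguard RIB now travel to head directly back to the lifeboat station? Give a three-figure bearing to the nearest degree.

Leg 1 (069°, 31.2 mi): east 31.2 sin 69° = 29.13, north 31.2 cos 69° = 11.18
Leg 2 (274°, 12.3 mi): east 12.3 sin 274° = -12.27, north 12.3 cos 274° = 0.86
Leg 3 (182°, 20.0 mi): east 20.0 sin 182° = -0.70, north 20.0 cos 182° = -19.99
Net displacement: 16.16 east, -7.95 north. Direction back to start is (-16.16, 7.95): bearing = atan2(-16.16, 7.95) mod 360° = 296.19° ≈ 296°.

296°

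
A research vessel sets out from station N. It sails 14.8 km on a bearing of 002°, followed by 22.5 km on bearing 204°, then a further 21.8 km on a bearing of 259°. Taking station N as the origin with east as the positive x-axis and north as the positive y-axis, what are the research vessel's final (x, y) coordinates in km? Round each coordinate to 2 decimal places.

Leg 1 (002°, 14.8 km): east 14.8 sin 2° = 0.52, north 14.8 cos 2° = 14.79
Leg 2 (204°, 22.5 km): east 22.5 sin 204° = -9.15, north 22.5 cos 204° = -20.55
Leg 3 (259°, 21.8 km): east 21.8 sin 259° = -21.40, north 21.8 cos 259° = -4.16
Summing: -30.03 km east, -9.92 km north → (-30.03, -9.92).

(-30.03, -9.92)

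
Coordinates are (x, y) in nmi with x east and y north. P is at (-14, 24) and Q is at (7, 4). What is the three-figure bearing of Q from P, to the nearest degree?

134°

Δeast = 7 − -14 = 21.00; Δnorth = 4 − 24 = -20.00.
Bearing = atan2(Δeast, Δnorth) mod 360° = 133.60° ≈ 134°.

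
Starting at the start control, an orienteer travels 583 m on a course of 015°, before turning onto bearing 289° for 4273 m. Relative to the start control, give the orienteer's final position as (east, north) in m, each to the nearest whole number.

Leg 1 (015°, 583 m): east 583 sin 15° = 150.89, north 583 cos 15° = 563.13
Leg 2 (289°, 4273 m): east 4273 sin 289° = -4040.20, north 4273 cos 289° = 1391.15
Summing: -3889.31 m east, 1954.29 m north → (-3889, 1954).

(-3889, 1954)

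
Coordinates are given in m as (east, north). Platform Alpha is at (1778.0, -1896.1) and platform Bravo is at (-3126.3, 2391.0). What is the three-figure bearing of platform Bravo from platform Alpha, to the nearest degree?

311°

Δeast = -3126.3 − 1778.0 = -4904.30; Δnorth = 2391.0 − -1896.1 = 4287.10.
Bearing = atan2(Δeast, Δnorth) mod 360° = 311.16° ≈ 311°.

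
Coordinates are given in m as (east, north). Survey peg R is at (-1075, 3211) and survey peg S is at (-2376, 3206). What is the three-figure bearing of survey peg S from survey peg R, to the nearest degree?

Δeast = -2376 − -1075 = -1301.00; Δnorth = 3206 − 3211 = -5.00.
Bearing = atan2(Δeast, Δnorth) mod 360° = 269.78° ≈ 270°.

270°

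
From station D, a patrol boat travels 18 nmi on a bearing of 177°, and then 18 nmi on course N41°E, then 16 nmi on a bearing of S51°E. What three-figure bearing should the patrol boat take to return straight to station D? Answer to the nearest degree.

300°

Leg 1 (177°, 18 nmi): east 18 sin 177° = 0.94, north 18 cos 177° = -17.98
Leg 2 (N41°E, 18 nmi): east 18 sin 41° = 11.81, north 18 cos 41° = 13.58
Leg 3 (S51°E, 16 nmi): east 16 sin 129° = 12.43, north 16 cos 129° = -10.07
Net displacement: 25.19 east, -14.46 north. Direction back to start is (-25.19, 14.46): bearing = atan2(-25.19, 14.46) mod 360° = 299.86° ≈ 300°.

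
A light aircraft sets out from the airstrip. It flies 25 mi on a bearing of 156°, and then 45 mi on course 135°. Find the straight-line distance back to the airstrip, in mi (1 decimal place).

68.9 mi

Leg 1 (156°, 25 mi): east 25 sin 156° = 10.17, north 25 cos 156° = -22.84
Leg 2 (135°, 45 mi): east 45 sin 135° = 31.82, north 45 cos 135° = -31.82
Net: 41.99 east, -54.66 north. Distance = √((41.99)² + (-54.66)²) = 68.924 mi.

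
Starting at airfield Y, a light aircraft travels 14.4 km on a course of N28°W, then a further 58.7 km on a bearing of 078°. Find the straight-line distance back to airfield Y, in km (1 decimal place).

Leg 1 (N28°W, 14.4 km): east 14.4 sin 332° = -6.76, north 14.4 cos 332° = 12.71
Leg 2 (078°, 58.7 km): east 58.7 sin 78° = 57.42, north 58.7 cos 78° = 12.20
Net: 50.66 east, 24.92 north. Distance = √((50.66)² + (24.92)²) = 56.454 km.

56.5 km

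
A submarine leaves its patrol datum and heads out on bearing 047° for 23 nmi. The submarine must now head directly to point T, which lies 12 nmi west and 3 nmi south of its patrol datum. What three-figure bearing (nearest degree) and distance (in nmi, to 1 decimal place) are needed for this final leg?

Leg 1 (047°, 23 nmi): east 23 sin 47° = 16.82, north 23 cos 47° = 15.69
Current position: (16.82, 15.69). Target: (-12, -3). Remaining: Δeast = -28.82, Δnorth = -18.69.
Bearing = atan2(-28.82, -18.69) mod 360° = 237.04°; distance = √((-28.82)² + (-18.69)²) = 34.349 nmi.

237°, 34.3 nmi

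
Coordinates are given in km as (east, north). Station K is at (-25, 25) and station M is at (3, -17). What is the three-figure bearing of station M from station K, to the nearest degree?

Δeast = 3 − -25 = 28.00; Δnorth = -17 − 25 = -42.00.
Bearing = atan2(Δeast, Δnorth) mod 360° = 146.31° ≈ 146°.

146°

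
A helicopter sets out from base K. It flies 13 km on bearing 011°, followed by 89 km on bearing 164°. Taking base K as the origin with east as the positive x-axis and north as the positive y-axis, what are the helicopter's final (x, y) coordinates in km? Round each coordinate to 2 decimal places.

(27.01, -72.79)

Leg 1 (011°, 13 km): east 13 sin 11° = 2.48, north 13 cos 11° = 12.76
Leg 2 (164°, 89 km): east 89 sin 164° = 24.53, north 89 cos 164° = -85.55
Summing: 27.01 km east, -72.79 km north → (27.01, -72.79).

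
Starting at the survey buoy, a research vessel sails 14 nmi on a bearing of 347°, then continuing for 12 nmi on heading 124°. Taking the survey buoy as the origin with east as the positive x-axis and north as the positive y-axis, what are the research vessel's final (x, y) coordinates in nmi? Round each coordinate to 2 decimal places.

(6.80, 6.93)

Leg 1 (347°, 14 nmi): east 14 sin 347° = -3.15, north 14 cos 347° = 13.64
Leg 2 (124°, 12 nmi): east 12 sin 124° = 9.95, north 12 cos 124° = -6.71
Summing: 6.80 nmi east, 6.93 nmi north → (6.80, 6.93).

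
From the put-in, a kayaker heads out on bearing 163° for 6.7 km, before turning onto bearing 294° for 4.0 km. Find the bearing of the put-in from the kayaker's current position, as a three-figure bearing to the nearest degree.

020°

Leg 1 (163°, 6.7 km): east 6.7 sin 163° = 1.96, north 6.7 cos 163° = -6.41
Leg 2 (294°, 4.0 km): east 4.0 sin 294° = -3.65, north 4.0 cos 294° = 1.63
Net displacement: -1.70 east, -4.78 north. Direction back to start is (1.70, 4.78): bearing = atan2(1.70, 4.78) mod 360° = 19.53° ≈ 020°.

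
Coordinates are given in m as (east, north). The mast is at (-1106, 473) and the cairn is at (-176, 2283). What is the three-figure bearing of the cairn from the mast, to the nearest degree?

Δeast = -176 − -1106 = 930.00; Δnorth = 2283 − 473 = 1810.00.
Bearing = atan2(Δeast, Δnorth) mod 360° = 27.19° ≈ 027°.

027°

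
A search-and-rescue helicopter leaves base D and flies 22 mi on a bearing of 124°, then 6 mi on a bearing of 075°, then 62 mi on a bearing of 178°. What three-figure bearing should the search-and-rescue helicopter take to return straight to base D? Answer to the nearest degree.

Leg 1 (124°, 22 mi): east 22 sin 124° = 18.24, north 22 cos 124° = -12.30
Leg 2 (075°, 6 mi): east 6 sin 75° = 5.80, north 6 cos 75° = 1.55
Leg 3 (178°, 62 mi): east 62 sin 178° = 2.16, north 62 cos 178° = -61.96
Net displacement: 26.20 east, -72.71 north. Direction back to start is (-26.20, 72.71): bearing = atan2(-26.20, 72.71) mod 360° = 340.19° ≈ 340°.

340°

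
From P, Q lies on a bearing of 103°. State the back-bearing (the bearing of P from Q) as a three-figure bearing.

283°

Back-bearing = 103° + 180° = 283°.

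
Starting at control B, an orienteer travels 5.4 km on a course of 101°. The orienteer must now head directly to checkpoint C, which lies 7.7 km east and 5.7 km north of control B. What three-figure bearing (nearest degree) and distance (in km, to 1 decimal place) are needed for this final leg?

Leg 1 (101°, 5.4 km): east 5.4 sin 101° = 5.30, north 5.4 cos 101° = -1.03
Current position: (5.30, -1.03). Target: (7.7, 5.7). Remaining: Δeast = 2.40, Δnorth = 6.73.
Bearing = atan2(2.40, 6.73) mod 360° = 19.62°; distance = √((2.40)² + (6.73)²) = 7.145 km.

020°, 7.1 km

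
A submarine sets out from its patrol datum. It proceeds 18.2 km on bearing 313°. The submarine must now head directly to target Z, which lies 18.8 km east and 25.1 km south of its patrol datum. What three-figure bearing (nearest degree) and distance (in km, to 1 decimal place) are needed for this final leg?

Leg 1 (313°, 18.2 km): east 18.2 sin 313° = -13.31, north 18.2 cos 313° = 12.41
Current position: (-13.31, 12.41). Target: (18.8, -25.1). Remaining: Δeast = 32.11, Δnorth = -37.51.
Bearing = atan2(32.11, -37.51) mod 360° = 139.44°; distance = √((32.11)² + (-37.51)²) = 49.379 km.

139°, 49.4 km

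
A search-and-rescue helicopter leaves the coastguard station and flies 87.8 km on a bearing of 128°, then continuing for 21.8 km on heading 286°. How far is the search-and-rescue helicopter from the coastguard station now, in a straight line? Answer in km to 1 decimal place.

Leg 1 (128°, 87.8 km): east 87.8 sin 128° = 69.19, north 87.8 cos 128° = -54.06
Leg 2 (286°, 21.8 km): east 21.8 sin 286° = -20.96, north 21.8 cos 286° = 6.01
Net: 48.23 east, -48.05 north. Distance = √((48.23)² + (-48.05)²) = 68.079 km.

68.1 km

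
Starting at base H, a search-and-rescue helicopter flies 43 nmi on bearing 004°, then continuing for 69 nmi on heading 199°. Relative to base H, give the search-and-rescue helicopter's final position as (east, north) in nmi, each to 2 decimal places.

Leg 1 (004°, 43 nmi): east 43 sin 4° = 3.00, north 43 cos 4° = 42.90
Leg 2 (199°, 69 nmi): east 69 sin 199° = -22.46, north 69 cos 199° = -65.24
Summing: -19.46 nmi east, -22.35 nmi north → (-19.46, -22.35).

(-19.46, -22.35)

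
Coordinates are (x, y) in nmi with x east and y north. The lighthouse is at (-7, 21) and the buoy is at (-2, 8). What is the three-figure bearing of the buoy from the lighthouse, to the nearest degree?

159°

Δeast = -2 − -7 = 5.00; Δnorth = 8 − 21 = -13.00.
Bearing = atan2(Δeast, Δnorth) mod 360° = 158.96° ≈ 159°.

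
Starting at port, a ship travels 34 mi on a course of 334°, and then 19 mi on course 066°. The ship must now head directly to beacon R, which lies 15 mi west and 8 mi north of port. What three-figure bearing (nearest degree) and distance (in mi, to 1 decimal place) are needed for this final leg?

Leg 1 (334°, 34 mi): east 34 sin 334° = -14.90, north 34 cos 334° = 30.56
Leg 2 (066°, 19 mi): east 19 sin 66° = 17.36, north 19 cos 66° = 7.73
Current position: (2.45, 38.29). Target: (-15, 8). Remaining: Δeast = -17.45, Δnorth = -30.29.
Bearing = atan2(-17.45, -30.29) mod 360° = 209.95°; distance = √((-17.45)² + (-30.29)²) = 34.956 mi.

210°, 35.0 mi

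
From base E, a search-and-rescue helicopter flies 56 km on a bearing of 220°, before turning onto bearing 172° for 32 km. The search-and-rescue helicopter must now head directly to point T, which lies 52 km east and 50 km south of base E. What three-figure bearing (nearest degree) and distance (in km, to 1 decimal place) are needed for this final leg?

Leg 1 (220°, 56 km): east 56 sin 220° = -36.00, north 56 cos 220° = -42.90
Leg 2 (172°, 32 km): east 32 sin 172° = 4.45, north 32 cos 172° = -31.69
Current position: (-31.54, -74.59). Target: (52, -50). Remaining: Δeast = 83.54, Δnorth = 24.59.
Bearing = atan2(83.54, 24.59) mod 360° = 73.60°; distance = √((83.54)² + (24.59)²) = 87.086 km.

074°, 87.1 km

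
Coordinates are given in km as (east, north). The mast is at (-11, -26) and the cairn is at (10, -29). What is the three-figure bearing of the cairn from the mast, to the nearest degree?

098°

Δeast = 10 − -11 = 21.00; Δnorth = -29 − -26 = -3.00.
Bearing = atan2(Δeast, Δnorth) mod 360° = 98.13° ≈ 098°.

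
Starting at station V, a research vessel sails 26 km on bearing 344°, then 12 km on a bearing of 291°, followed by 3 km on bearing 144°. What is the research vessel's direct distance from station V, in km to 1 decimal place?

Leg 1 (344°, 26 km): east 26 sin 344° = -7.17, north 26 cos 344° = 24.99
Leg 2 (291°, 12 km): east 12 sin 291° = -11.20, north 12 cos 291° = 4.30
Leg 3 (144°, 3 km): east 3 sin 144° = 1.76, north 3 cos 144° = -2.43
Net: -16.61 east, 26.87 north. Distance = √((-16.61)² + (26.87)²) = 31.584 km.

31.6 km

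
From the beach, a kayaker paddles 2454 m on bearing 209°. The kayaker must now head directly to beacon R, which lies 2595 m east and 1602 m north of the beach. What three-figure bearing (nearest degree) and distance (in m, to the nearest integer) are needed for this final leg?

045°, 5327 m

Leg 1 (209°, 2454 m): east 2454 sin 209° = -1189.72, north 2454 cos 209° = -2146.32
Current position: (-1189.72, -2146.32). Target: (2595, 1602). Remaining: Δeast = 3784.72, Δnorth = 3748.32.
Bearing = atan2(3784.72, 3748.32) mod 360° = 45.28°; distance = √((3784.72)² + (3748.32)²) = 5326.726 m.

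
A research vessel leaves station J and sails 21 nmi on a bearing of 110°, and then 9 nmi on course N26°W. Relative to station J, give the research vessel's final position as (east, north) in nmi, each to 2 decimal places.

Leg 1 (110°, 21 nmi): east 21 sin 110° = 19.73, north 21 cos 110° = -7.18
Leg 2 (N26°W, 9 nmi): east 9 sin 334° = -3.95, north 9 cos 334° = 8.09
Summing: 15.79 nmi east, 0.91 nmi north → (15.79, 0.91).

(15.79, 0.91)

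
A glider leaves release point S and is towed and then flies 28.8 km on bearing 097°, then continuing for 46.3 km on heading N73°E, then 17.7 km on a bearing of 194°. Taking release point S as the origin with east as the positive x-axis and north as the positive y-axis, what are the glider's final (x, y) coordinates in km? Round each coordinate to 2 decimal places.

(68.58, -7.15)

Leg 1 (097°, 28.8 km): east 28.8 sin 97° = 28.59, north 28.8 cos 97° = -3.51
Leg 2 (N73°E, 46.3 km): east 46.3 sin 73° = 44.28, north 46.3 cos 73° = 13.54
Leg 3 (194°, 17.7 km): east 17.7 sin 194° = -4.28, north 17.7 cos 194° = -17.17
Summing: 68.58 km east, -7.15 km north → (68.58, -7.15).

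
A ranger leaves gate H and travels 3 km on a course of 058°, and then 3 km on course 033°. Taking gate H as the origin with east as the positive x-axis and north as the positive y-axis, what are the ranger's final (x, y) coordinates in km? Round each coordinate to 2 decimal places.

Leg 1 (058°, 3 km): east 3 sin 58° = 2.54, north 3 cos 58° = 1.59
Leg 2 (033°, 3 km): east 3 sin 33° = 1.63, north 3 cos 33° = 2.52
Summing: 4.18 km east, 4.11 km north → (4.18, 4.11).

(4.18, 4.11)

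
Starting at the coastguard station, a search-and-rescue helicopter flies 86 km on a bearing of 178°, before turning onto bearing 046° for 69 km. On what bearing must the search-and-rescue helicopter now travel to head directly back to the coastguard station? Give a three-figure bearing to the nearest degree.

306°

Leg 1 (178°, 86 km): east 86 sin 178° = 3.00, north 86 cos 178° = -85.95
Leg 2 (046°, 69 km): east 69 sin 46° = 49.63, north 69 cos 46° = 47.93
Net displacement: 52.64 east, -38.02 north. Direction back to start is (-52.64, 38.02): bearing = atan2(-52.64, 38.02) mod 360° = 305.84° ≈ 306°.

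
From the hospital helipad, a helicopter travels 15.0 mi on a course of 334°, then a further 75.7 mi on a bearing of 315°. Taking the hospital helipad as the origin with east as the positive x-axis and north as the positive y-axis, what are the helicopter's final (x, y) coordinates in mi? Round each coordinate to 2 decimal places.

(-60.10, 67.01)

Leg 1 (334°, 15.0 mi): east 15.0 sin 334° = -6.58, north 15.0 cos 334° = 13.48
Leg 2 (315°, 75.7 mi): east 75.7 sin 315° = -53.53, north 75.7 cos 315° = 53.53
Summing: -60.10 mi east, 67.01 mi north → (-60.10, 67.01).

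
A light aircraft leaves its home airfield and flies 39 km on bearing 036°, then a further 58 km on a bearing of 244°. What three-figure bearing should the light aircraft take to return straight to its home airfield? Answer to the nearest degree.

102°

Leg 1 (036°, 39 km): east 39 sin 36° = 22.92, north 39 cos 36° = 31.55
Leg 2 (244°, 58 km): east 58 sin 244° = -52.13, north 58 cos 244° = -25.43
Net displacement: -29.21 east, 6.13 north. Direction back to start is (29.21, -6.13): bearing = atan2(29.21, -6.13) mod 360° = 101.85° ≈ 102°.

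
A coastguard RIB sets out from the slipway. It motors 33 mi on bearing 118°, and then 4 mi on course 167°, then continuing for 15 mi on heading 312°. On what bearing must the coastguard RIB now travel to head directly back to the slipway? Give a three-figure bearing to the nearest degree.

296°

Leg 1 (118°, 33 mi): east 33 sin 118° = 29.14, north 33 cos 118° = -15.49
Leg 2 (167°, 4 mi): east 4 sin 167° = 0.90, north 4 cos 167° = -3.90
Leg 3 (312°, 15 mi): east 15 sin 312° = -11.15, north 15 cos 312° = 10.04
Net displacement: 18.89 east, -9.35 north. Direction back to start is (-18.89, 9.35): bearing = atan2(-18.89, 9.35) mod 360° = 296.34° ≈ 296°.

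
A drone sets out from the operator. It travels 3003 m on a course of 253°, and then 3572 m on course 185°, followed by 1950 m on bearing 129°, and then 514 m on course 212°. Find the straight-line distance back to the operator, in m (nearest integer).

6401 m

Leg 1 (253°, 3003 m): east 3003 sin 253° = -2871.78, north 3003 cos 253° = -877.99
Leg 2 (185°, 3572 m): east 3572 sin 185° = -311.32, north 3572 cos 185° = -3558.41
Leg 3 (129°, 1950 m): east 1950 sin 129° = 1515.43, north 1950 cos 129° = -1227.17
Leg 4 (212°, 514 m): east 514 sin 212° = -272.38, north 514 cos 212° = -435.90
Net: -1940.05 east, -6099.47 north. Distance = √((-1940.05)² + (-6099.47)²) = 6400.573 m.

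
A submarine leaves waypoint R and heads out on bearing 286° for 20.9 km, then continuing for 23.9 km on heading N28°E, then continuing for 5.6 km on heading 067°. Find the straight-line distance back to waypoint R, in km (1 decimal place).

Leg 1 (286°, 20.9 km): east 20.9 sin 286° = -20.09, north 20.9 cos 286° = 5.76
Leg 2 (N28°E, 23.9 km): east 23.9 sin 28° = 11.22, north 23.9 cos 28° = 21.10
Leg 3 (067°, 5.6 km): east 5.6 sin 67° = 5.15, north 5.6 cos 67° = 2.19
Net: -3.72 east, 29.05 north. Distance = √((-3.72)² + (29.05)²) = 29.288 km.

29.3 km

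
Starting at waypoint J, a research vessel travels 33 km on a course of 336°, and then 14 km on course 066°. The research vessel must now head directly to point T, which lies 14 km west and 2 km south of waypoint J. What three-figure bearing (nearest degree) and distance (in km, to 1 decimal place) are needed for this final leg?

199°, 40.1 km

Leg 1 (336°, 33 km): east 33 sin 336° = -13.42, north 33 cos 336° = 30.15
Leg 2 (066°, 14 km): east 14 sin 66° = 12.79, north 14 cos 66° = 5.69
Current position: (-0.63, 35.84). Target: (-14, -2). Remaining: Δeast = -13.37, Δnorth = -37.84.
Bearing = atan2(-13.37, -37.84) mod 360° = 199.46°; distance = √((-13.37)² + (-37.84)²) = 40.133 km.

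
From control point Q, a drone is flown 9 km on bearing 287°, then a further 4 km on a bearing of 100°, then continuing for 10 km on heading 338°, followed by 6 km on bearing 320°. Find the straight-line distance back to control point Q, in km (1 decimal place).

20.0 km

Leg 1 (287°, 9 km): east 9 sin 287° = -8.61, north 9 cos 287° = 2.63
Leg 2 (100°, 4 km): east 4 sin 100° = 3.94, north 4 cos 100° = -0.69
Leg 3 (338°, 10 km): east 10 sin 338° = -3.75, north 10 cos 338° = 9.27
Leg 4 (320°, 6 km): east 6 sin 320° = -3.86, north 6 cos 320° = 4.60
Net: -12.27 east, 15.80 north. Distance = √((-12.27)² + (15.80)²) = 20.009 km.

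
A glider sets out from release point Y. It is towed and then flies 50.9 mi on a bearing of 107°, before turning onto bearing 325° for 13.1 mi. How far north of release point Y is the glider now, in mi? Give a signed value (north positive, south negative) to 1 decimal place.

-4.2 mi

Leg 1 (107°, 50.9 mi): east 50.9 sin 107° = 48.68, north 50.9 cos 107° = -14.88
Leg 2 (325°, 13.1 mi): east 13.1 sin 325° = -7.51, north 13.1 cos 325° = 10.73
Net north component: -4.15 mi.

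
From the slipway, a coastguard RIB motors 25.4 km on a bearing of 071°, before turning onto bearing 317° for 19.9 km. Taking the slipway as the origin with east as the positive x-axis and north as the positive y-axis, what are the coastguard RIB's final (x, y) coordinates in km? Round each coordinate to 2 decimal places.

(10.44, 22.82)

Leg 1 (071°, 25.4 km): east 25.4 sin 71° = 24.02, north 25.4 cos 71° = 8.27
Leg 2 (317°, 19.9 km): east 19.9 sin 317° = -13.57, north 19.9 cos 317° = 14.55
Summing: 10.44 km east, 22.82 km north → (10.44, 22.82).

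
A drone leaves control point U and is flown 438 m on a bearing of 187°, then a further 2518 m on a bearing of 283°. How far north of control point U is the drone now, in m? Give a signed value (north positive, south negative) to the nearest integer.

132 m

Leg 1 (187°, 438 m): east 438 sin 187° = -53.38, north 438 cos 187° = -434.74
Leg 2 (283°, 2518 m): east 2518 sin 283° = -2453.46, north 2518 cos 283° = 566.43
Net north component: 131.69 m.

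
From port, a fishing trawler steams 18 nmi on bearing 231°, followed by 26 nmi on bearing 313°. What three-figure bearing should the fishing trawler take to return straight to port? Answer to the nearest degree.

101°

Leg 1 (231°, 18 nmi): east 18 sin 231° = -13.99, north 18 cos 231° = -11.33
Leg 2 (313°, 26 nmi): east 26 sin 313° = -19.02, north 26 cos 313° = 17.73
Net displacement: -33.00 east, 6.40 north. Direction back to start is (33.00, -6.40): bearing = atan2(33.00, -6.40) mod 360° = 100.98° ≈ 101°.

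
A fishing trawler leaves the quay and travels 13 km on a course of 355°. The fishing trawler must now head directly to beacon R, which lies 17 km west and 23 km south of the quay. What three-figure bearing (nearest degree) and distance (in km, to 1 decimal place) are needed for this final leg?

204°, 39.3 km

Leg 1 (355°, 13 km): east 13 sin 355° = -1.13, north 13 cos 355° = 12.95
Current position: (-1.13, 12.95). Target: (-17, -23). Remaining: Δeast = -15.87, Δnorth = -35.95.
Bearing = atan2(-15.87, -35.95) mod 360° = 203.81°; distance = √((-15.87)² + (-35.95)²) = 39.296 km.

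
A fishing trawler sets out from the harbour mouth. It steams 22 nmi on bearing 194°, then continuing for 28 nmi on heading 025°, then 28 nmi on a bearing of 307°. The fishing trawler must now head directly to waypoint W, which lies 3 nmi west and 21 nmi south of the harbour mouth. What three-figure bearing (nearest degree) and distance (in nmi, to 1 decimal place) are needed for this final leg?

163°, 43.8 nmi

Leg 1 (194°, 22 nmi): east 22 sin 194° = -5.32, north 22 cos 194° = -21.35
Leg 2 (025°, 28 nmi): east 28 sin 25° = 11.83, north 28 cos 25° = 25.38
Leg 3 (307°, 28 nmi): east 28 sin 307° = -22.36, north 28 cos 307° = 16.85
Current position: (-15.85, 20.88). Target: (-3, -21). Remaining: Δeast = 12.85, Δnorth = -41.88.
Bearing = atan2(12.85, -41.88) mod 360° = 162.94°; distance = √((12.85)² + (-41.88)²) = 43.808 nmi.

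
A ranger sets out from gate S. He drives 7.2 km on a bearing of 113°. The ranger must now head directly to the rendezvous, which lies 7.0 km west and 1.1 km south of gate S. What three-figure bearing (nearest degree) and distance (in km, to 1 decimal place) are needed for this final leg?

277°, 13.7 km

Leg 1 (113°, 7.2 km): east 7.2 sin 113° = 6.63, north 7.2 cos 113° = -2.81
Current position: (6.63, -2.81). Target: (-7.0, -1.1). Remaining: Δeast = -13.63, Δnorth = 1.71.
Bearing = atan2(-13.63, 1.71) mod 360° = 277.17°; distance = √((-13.63)² + (1.71)²) = 13.735 km.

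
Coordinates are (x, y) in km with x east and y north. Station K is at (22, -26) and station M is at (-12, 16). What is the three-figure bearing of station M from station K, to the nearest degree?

Δeast = -12 − 22 = -34.00; Δnorth = 16 − -26 = 42.00.
Bearing = atan2(Δeast, Δnorth) mod 360° = 321.01° ≈ 321°.

321°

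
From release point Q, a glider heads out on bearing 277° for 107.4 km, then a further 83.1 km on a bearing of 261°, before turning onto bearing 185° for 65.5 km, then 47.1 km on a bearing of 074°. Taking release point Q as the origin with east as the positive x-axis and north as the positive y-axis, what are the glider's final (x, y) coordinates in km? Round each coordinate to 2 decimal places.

(-149.11, -52.18)

Leg 1 (277°, 107.4 km): east 107.4 sin 277° = -106.60, north 107.4 cos 277° = 13.09
Leg 2 (261°, 83.1 km): east 83.1 sin 261° = -82.08, north 83.1 cos 261° = -13.00
Leg 3 (185°, 65.5 km): east 65.5 sin 185° = -5.71, north 65.5 cos 185° = -65.25
Leg 4 (074°, 47.1 km): east 47.1 sin 74° = 45.28, north 47.1 cos 74° = 12.98
Summing: -149.11 km east, -52.18 km north → (-149.11, -52.18).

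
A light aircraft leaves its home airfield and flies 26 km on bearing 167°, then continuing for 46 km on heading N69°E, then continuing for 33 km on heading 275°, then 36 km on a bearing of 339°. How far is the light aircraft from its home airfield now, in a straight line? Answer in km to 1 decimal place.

Leg 1 (167°, 26 km): east 26 sin 167° = 5.85, north 26 cos 167° = -25.33
Leg 2 (N69°E, 46 km): east 46 sin 69° = 42.94, north 46 cos 69° = 16.48
Leg 3 (275°, 33 km): east 33 sin 275° = -32.87, north 33 cos 275° = 2.88
Leg 4 (339°, 36 km): east 36 sin 339° = -12.90, north 36 cos 339° = 33.61
Net: 3.02 east, 27.64 north. Distance = √((3.02)² + (27.64)²) = 27.801 km.

27.8 km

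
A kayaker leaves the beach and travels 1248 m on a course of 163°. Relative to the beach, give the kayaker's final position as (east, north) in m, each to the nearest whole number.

Leg 1 (163°, 1248 m): east 1248 sin 163° = 364.88, north 1248 cos 163° = -1193.47
Summing: 364.88 m east, -1193.47 m north → (365, -1193).

(365, -1193)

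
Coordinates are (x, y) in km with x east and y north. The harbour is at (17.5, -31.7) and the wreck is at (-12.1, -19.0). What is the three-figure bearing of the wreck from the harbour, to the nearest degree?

293°

Δeast = -12.1 − 17.5 = -29.60; Δnorth = -19.0 − -31.7 = 12.70.
Bearing = atan2(Δeast, Δnorth) mod 360° = 293.22° ≈ 293°.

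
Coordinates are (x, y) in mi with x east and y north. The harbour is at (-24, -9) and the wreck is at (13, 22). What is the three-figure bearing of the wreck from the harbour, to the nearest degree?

050°

Δeast = 13 − -24 = 37.00; Δnorth = 22 − -9 = 31.00.
Bearing = atan2(Δeast, Δnorth) mod 360° = 50.04° ≈ 050°.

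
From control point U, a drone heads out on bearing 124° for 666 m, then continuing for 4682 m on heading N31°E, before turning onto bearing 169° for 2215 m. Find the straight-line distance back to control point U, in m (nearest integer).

Leg 1 (124°, 666 m): east 666 sin 124° = 552.14, north 666 cos 124° = -372.42
Leg 2 (N31°E, 4682 m): east 4682 sin 31° = 2411.41, north 4682 cos 31° = 4013.26
Leg 3 (169°, 2215 m): east 2215 sin 169° = 422.64, north 2215 cos 169° = -2174.30
Net: 3386.19 east, 1466.53 north. Distance = √((3386.19)² + (1466.53)²) = 3690.121 m.

3690 m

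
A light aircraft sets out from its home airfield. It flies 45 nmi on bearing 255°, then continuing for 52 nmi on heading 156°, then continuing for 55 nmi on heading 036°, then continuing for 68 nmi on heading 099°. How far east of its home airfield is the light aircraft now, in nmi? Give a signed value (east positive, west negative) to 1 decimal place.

Leg 1 (255°, 45 nmi): east 45 sin 255° = -43.47, north 45 cos 255° = -11.65
Leg 2 (156°, 52 nmi): east 52 sin 156° = 21.15, north 52 cos 156° = -47.50
Leg 3 (036°, 55 nmi): east 55 sin 36° = 32.33, north 55 cos 36° = 44.50
Leg 4 (099°, 68 nmi): east 68 sin 99° = 67.16, north 68 cos 99° = -10.64
Net east component: 77.17 nmi.

77.2 nmi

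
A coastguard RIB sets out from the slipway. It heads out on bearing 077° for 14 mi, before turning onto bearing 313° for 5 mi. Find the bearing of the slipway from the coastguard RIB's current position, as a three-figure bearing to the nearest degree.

Leg 1 (077°, 14 mi): east 14 sin 77° = 13.64, north 14 cos 77° = 3.15
Leg 2 (313°, 5 mi): east 5 sin 313° = -3.66, north 5 cos 313° = 3.41
Net displacement: 9.98 east, 6.56 north. Direction back to start is (-9.98, -6.56): bearing = atan2(-9.98, -6.56) mod 360° = 236.70° ≈ 237°.

237°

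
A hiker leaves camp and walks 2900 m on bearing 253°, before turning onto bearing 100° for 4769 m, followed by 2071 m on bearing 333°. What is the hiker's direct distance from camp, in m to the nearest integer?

Leg 1 (253°, 2900 m): east 2900 sin 253° = -2773.28, north 2900 cos 253° = -847.88
Leg 2 (100°, 4769 m): east 4769 sin 100° = 4696.55, north 4769 cos 100° = -828.13
Leg 3 (333°, 2071 m): east 2071 sin 333° = -940.21, north 2071 cos 333° = 1845.27
Net: 983.05 east, 169.27 north. Distance = √((983.05)² + (169.27)²) = 997.517 m.

998 m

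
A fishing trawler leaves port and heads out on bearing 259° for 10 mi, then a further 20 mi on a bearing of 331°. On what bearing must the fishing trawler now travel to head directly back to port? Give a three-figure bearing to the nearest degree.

129°

Leg 1 (259°, 10 mi): east 10 sin 259° = -9.82, north 10 cos 259° = -1.91
Leg 2 (331°, 20 mi): east 20 sin 331° = -9.70, north 20 cos 331° = 17.49
Net displacement: -19.51 east, 15.58 north. Direction back to start is (19.51, -15.58): bearing = atan2(19.51, -15.58) mod 360° = 128.61° ≈ 129°.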